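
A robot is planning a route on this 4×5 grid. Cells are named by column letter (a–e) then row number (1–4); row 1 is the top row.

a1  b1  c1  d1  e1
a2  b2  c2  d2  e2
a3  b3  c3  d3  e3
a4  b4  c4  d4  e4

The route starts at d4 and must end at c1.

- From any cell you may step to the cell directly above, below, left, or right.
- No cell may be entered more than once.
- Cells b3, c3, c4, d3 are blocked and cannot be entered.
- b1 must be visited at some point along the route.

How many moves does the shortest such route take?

Any route passes through b1 somewhere between d4 and c1. Summing Manhattan distances along the two legs (d4 → b1 → c1) gives a lower bound of 5 + 1 = 6 moves.
That bound ignores the blocked cells. Measuring each leg by the fewest moves that actually steer around them (d4→b1: 7; b1→c1: 1) raises the lower bound to 8.
A route of 8 moves exists: d4 → e4 → e3 → e2 → d2 → c2 → b2 → b1 → c1.
Since 8 matches that lower bound, it is optimal.

8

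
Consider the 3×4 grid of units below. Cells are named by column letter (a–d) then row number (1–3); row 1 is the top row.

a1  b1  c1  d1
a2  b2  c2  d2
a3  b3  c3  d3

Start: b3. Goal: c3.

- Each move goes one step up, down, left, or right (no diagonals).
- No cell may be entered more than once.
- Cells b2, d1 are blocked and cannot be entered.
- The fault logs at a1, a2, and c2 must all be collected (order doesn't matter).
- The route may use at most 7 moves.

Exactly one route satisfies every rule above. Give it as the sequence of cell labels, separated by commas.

b3, a3, a2, a1, b1, c1, c2, c3

The 7-move cap with required stops at a1, a2, c2 leaves no slack for detours.
Route from b3: left to a3, 2× up (reaching a1), 2× right (reaching c1), 2× down (reaching c3) — 7 moves in all.
Check: all required cells visited; 7 ≤ 7 moves.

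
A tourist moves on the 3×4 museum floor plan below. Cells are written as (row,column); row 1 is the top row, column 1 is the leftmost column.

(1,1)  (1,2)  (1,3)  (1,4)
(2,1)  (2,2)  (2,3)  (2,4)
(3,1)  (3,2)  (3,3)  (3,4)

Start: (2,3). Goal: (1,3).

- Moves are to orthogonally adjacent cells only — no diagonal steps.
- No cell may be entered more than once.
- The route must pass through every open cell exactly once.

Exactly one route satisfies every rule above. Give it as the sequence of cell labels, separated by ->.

Need to visit all 12 open cells exactly once, starting at (2,3) and ending at (1,3).
Cell (3,4) has only two open neighbours ((2,4) and (3,3)), so the path must pass straight through it: one of those is the cell it's entered from and the other is where it exits.
Route from (2,3): left 1 to (2,2), up 1 to (1,2), left 1 to (1,1), down 2 to (3,1), right 3 to (3,4), up 2 to (1,4), left 1 to (1,3) — 11 moves in all.
Check: all 12 open cells covered.

(2,3) -> (2,2) -> (1,2) -> (1,1) -> (2,1) -> (3,1) -> (3,2) -> (3,3) -> (3,4) -> (2,4) -> (1,4) -> (1,3)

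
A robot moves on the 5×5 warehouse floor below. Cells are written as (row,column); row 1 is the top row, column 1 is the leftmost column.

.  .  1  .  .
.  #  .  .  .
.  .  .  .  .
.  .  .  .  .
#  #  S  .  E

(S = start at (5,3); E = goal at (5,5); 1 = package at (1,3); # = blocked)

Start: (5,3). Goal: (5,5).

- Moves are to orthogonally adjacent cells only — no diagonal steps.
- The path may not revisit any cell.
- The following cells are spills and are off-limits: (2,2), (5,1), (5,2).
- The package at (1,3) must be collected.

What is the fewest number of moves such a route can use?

Any route passes through (1,3) somewhere between (5,3) and (5,5). Summing Manhattan distances along the two legs ((5,3) → (1,3) → (5,5)) gives a lower bound of 4 + 6 = 10 moves.
A route of 10 moves achieves this: (5,3) → (4,3) → (3,3) → (2,3) → (1,3) → (1,4) → (2,4) → (3,4) → (4,4) → (5,4) → (5,5).
Since 10 matches the lower bound, it is optimal.

10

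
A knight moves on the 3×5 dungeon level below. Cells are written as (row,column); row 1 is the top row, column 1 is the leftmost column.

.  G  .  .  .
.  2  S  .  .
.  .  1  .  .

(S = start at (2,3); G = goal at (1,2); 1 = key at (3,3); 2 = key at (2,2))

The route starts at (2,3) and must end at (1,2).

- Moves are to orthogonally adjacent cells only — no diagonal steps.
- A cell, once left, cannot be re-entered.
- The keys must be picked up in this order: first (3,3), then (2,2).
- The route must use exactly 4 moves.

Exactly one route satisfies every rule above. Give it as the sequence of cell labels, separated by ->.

(2,3) -> (3,3) -> (3,2) -> (2,2) -> (1,2)

The waypoints must appear in the order (3,3), (2,2), with no cell reused.
Route from (2,3): down to (3,3), left to (3,2), 2× up (reaching (1,2)) — 4 moves in all.
Check: order respected (1 at step 1, 2 at step 3); 4 moves as required.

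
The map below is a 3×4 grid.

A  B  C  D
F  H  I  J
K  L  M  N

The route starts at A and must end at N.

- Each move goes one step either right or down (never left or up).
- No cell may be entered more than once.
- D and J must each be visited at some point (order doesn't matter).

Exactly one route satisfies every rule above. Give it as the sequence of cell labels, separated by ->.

Moves only go right or down, so the column and row indices never decrease.
Route from A: right 3 to D, down 2 to N — 5 moves in all.
Check: all required cells visited.

A -> B -> C -> D -> J -> N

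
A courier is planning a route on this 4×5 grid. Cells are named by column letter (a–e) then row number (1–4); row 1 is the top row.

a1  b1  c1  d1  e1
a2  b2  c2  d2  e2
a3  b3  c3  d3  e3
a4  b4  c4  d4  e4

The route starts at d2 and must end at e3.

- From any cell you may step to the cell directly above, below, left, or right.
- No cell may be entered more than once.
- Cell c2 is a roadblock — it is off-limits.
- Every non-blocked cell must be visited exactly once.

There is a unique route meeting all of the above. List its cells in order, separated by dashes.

d2 - e2 - e1 - d1 - c1 - b1 - a1 - a2 - b2 - b3 - a3 - a4 - b4 - c4 - c3 - d3 - d4 - e4 - e3

Need to visit all 19 open cells exactly once, starting at d2 and ending at e3.
Route from d2: right 1 to e2, up 1 to e1, left 4 to a1, down 1 to a2, right 1 to b2, down 1 to b3, left 1 to a3, down 1 to a4, right 2 to c4, up 1 to c3, right 1 to d3, down 1 to d4, right 1 to e4, up 1 to e3 — 18 moves in all.
Check: all 19 open cells covered.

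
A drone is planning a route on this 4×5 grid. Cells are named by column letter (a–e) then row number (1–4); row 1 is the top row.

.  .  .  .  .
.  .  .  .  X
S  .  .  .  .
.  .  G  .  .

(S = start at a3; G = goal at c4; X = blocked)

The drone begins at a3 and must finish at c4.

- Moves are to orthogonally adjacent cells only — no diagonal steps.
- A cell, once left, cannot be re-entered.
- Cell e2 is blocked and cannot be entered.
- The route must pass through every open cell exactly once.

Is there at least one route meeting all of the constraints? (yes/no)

Cell e1 has only one open neighbour but is neither the start nor the goal, so a Hamiltonian route would have to both enter and leave it through the same neighbour — impossible without revisiting.

no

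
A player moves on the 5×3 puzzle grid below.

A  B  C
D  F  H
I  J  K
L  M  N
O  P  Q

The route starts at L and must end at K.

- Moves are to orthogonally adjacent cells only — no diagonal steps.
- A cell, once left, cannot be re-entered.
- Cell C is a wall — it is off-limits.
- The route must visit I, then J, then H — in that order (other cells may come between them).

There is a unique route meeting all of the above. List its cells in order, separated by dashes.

The waypoints must appear in the order I, J, H, with no cell reused.
Route from L: up to I, right to J, up to F, right to H, down to K — 5 moves in all.
Check: order respected (I at step 1, J at step 2, H at step 4).

L - I - J - F - H - K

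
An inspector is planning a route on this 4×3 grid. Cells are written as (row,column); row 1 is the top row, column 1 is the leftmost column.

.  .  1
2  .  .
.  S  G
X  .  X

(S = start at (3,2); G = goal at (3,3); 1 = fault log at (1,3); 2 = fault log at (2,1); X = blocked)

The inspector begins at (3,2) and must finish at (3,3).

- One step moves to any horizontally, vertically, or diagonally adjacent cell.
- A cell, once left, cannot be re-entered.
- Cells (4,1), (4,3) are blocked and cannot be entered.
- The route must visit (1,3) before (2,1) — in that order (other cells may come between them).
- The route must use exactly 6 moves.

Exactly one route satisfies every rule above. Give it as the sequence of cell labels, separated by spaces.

(3,2) (2,3) (1,3) (1,2) (2,1) (2,2) (3,3)

The waypoints must appear in the order (1,3), (2,1), with no cell reused.
Route from (3,2): up-right 1 to (2,3), up 1 to (1,3), left 1 to (1,2), down-left 1 to (2,1), right 1 to (2,2), down-right 1 to (3,3) — 6 moves in all.
Check: order respected (1 at step 2, 2 at step 4); 6 moves as required.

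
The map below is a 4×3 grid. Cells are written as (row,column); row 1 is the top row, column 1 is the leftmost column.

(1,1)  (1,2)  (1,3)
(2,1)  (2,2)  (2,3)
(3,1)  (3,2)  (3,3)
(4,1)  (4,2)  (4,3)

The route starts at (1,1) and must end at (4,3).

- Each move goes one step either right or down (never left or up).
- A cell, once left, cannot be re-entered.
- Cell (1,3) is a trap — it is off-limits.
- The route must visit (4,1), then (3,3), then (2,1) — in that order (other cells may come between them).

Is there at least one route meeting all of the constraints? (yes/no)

no

(3,3) lies above (4,1), so going from (4,1) to (3,3) would need an upward move — but moves only go right/down, so (4,1) cannot be visited before (3,3).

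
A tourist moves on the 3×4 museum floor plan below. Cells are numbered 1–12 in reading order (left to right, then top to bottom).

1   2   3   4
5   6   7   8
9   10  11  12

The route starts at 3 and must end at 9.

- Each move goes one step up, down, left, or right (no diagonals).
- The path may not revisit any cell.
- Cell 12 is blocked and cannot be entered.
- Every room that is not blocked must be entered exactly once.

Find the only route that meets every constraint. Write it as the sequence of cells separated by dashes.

3 - 4 - 8 - 7 - 11 - 10 - 6 - 2 - 1 - 5 - 9

Need to visit all 11 open cells exactly once, starting at 3 and ending at 9.
Cell 8 has only two open neighbours (4 and 7), so the path must pass straight through it: one of those is the cell it's entered from and the other is where it exits.
Route from 3: right to 4, down to 8, left to 7, down to 11, left to 10, 2× up (reaching 2), left to 1, 2× down (reaching 9) — 10 moves in all.
Check: all 11 open cells covered.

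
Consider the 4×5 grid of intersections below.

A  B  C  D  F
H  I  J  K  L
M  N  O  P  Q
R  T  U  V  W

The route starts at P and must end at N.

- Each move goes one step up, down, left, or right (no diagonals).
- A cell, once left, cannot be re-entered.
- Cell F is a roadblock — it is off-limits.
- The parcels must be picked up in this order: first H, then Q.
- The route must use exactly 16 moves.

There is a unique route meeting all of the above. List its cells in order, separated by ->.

The waypoints must appear in the order H, Q, with no cell reused.
Route from P: left 1 to O, up 1 to J, left 2 to H, up 1 to A, right 3 to D, down 1 to K, right 1 to L, down 2 to W, left 3 to T, up 1 to N — 16 moves in all.
Check: order respected (H at step 4, Q at step 11); 16 moves as required.

P -> O -> J -> I -> H -> A -> B -> C -> D -> K -> L -> Q -> W -> V -> U -> T -> N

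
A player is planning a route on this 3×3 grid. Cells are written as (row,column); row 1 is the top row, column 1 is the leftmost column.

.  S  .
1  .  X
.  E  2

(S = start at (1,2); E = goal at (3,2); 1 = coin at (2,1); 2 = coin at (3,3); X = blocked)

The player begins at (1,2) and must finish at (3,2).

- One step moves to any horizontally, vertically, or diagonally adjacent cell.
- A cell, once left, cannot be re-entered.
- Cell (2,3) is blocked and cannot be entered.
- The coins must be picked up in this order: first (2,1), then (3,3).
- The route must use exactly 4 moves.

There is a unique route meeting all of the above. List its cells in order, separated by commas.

(1,2), (2,1), (2,2), (3,3), (3,2)

The waypoints must appear in the order (2,1), (3,3), with no cell reused.
Route from (1,2): down-left 1 to (2,1), right 1 to (2,2), down-right 1 to (3,3), left 1 to (3,2) — 4 moves in all.
Check: order respected (1 at step 1, 2 at step 3); 4 moves as required.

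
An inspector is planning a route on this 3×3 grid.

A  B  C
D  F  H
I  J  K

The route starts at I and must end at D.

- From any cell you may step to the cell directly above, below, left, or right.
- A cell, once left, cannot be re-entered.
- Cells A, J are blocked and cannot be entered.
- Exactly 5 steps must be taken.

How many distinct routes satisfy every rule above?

Need simple routes of exactly 5 moves from I to D (Manhattan distance 1, so 2 moves are spent on a detour and 2 undoing it).
No route satisfies every constraint, so the count is 0.

0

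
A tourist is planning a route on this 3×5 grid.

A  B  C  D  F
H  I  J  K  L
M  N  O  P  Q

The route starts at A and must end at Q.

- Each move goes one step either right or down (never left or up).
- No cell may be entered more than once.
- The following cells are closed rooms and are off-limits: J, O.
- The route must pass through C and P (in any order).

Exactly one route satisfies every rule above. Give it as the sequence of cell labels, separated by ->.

Moves only go right or down, so the column and row indices never decrease.
Route from A: right 3 to D, down 2 to P, right 1 to Q — 6 moves in all.
Check: all required cells visited.

A -> B -> C -> D -> K -> P -> Q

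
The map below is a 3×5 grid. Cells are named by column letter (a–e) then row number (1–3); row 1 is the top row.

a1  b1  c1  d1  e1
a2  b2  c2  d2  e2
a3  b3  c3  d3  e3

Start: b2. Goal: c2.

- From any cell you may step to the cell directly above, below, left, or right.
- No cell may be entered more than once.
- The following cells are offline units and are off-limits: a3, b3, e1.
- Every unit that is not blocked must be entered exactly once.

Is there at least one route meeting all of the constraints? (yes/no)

One route that works: b2 → a2 → a1 → b1 → c1 → d1 → d2 → e2 → e3 → d3 → c3 → c2.

yes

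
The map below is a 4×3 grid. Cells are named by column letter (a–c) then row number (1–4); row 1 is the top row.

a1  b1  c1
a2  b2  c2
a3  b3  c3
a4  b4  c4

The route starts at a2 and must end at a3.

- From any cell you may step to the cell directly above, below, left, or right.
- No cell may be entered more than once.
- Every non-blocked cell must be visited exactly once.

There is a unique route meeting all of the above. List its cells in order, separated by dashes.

Need to visit all 12 open cells exactly once, starting at a2 and ending at a3.
Route from a2: up 1 to a1, right 2 to c1, down 1 to c2, left 1 to b2, down 1 to b3, right 1 to c3, down 1 to c4, left 2 to a4, up 1 to a3 — 11 moves in all.
Check: all 12 open cells covered.

a2 - a1 - b1 - c1 - c2 - b2 - b3 - c3 - c4 - b4 - a4 - a3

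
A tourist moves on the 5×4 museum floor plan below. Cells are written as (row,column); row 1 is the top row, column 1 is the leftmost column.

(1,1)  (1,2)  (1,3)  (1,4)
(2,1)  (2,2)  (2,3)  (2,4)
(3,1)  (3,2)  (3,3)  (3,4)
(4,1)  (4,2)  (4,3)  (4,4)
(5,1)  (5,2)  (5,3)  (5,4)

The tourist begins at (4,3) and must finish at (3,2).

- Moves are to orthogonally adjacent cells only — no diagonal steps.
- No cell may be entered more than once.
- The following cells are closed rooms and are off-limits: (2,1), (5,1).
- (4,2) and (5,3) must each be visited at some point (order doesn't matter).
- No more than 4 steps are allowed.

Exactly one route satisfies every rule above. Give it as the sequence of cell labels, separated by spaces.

Any route must reach (4,2) and (5,3) and still end at (3,2) within 4 moves, so the order of the required stops is forced.
Route from (4,3): down 1 to (5,3), left 1 to (5,2), up 2 to (3,2) — 4 moves in all.
Check: all required cells visited; 4 ≤ 4 moves.

(4,3) (5,3) (5,2) (4,2) (3,2)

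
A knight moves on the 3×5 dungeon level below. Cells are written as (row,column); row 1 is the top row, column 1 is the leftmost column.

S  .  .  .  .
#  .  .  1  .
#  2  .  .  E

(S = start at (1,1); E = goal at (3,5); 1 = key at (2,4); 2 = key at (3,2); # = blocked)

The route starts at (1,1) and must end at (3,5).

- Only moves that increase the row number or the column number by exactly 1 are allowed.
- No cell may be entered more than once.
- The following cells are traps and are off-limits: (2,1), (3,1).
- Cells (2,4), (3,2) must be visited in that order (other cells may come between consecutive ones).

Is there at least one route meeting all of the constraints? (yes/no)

no

(3,2) lies to the left of (2,4), so going from (2,4) to (3,2) would need a leftward move — but moves only go right/down, so (2,4) cannot be visited before (3,2).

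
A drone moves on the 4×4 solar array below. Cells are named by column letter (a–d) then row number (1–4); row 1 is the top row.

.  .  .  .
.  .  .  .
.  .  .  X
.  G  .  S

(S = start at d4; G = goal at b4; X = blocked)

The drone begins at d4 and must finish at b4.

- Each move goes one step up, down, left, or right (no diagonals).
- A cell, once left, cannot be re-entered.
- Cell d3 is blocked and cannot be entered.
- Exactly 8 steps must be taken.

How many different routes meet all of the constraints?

Need simple routes of exactly 8 moves from d4 to b4 (Manhattan distance 2, so 3 moves are spent on a detour and 3 undoing it).
Enumerating: d4 c4 c3 c2 c1 b1 b2 b3 b4 | d4 c4 c3 c2 b2 b3 a3 a4 b4 | d4 c4 c3 c2 b2 a2 a3 a4 b4 | d4 c4 c3 c2 b2 a2 a3 b3 b4 | d4 c4 c3 b3 b2 a2 a3 a4 b4.
That gives 5 routes.

5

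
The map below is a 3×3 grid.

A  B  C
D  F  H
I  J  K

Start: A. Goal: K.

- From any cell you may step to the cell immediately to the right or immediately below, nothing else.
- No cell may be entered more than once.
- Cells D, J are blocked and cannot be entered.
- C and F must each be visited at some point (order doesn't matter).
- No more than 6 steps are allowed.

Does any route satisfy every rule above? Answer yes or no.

F is below but to the left of C: going C → F would need a leftward move and F → C an upward move, so no right/down-only route can visit both required cells.

no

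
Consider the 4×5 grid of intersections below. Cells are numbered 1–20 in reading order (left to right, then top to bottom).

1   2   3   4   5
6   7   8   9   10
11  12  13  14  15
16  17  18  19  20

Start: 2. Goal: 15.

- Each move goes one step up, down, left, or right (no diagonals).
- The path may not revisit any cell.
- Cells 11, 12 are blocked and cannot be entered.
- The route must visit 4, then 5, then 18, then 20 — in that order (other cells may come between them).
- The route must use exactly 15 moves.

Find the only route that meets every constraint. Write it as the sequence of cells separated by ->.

The waypoints must appear in the order 4, 5, 18, 20, with no cell reused.
Route from 2: left 1 to 1, down 1 to 6, right 2 to 8, up 1 to 3, right 2 to 5, down 1 to 10, left 1 to 9, down 1 to 14, left 1 to 13, down 1 to 18, right 2 to 20, up 1 to 15 — 15 moves in all.
Check: order respected (4 at step 6, 5 at step 7, 18 at step 12, 20 at step 14); 15 moves as required.

2 -> 1 -> 6 -> 7 -> 8 -> 3 -> 4 -> 5 -> 10 -> 9 -> 14 -> 13 -> 18 -> 19 -> 20 -> 15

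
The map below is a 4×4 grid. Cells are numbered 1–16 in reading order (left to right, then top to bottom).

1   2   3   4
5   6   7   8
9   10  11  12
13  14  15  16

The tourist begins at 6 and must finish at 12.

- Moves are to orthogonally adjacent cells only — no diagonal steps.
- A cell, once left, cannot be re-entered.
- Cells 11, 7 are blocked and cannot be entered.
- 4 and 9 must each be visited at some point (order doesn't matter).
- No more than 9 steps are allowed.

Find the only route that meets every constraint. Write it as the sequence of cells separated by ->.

The budget equals the shortest possible length, so every move has to be on a shortest route through the required cells.
Route from 6: down 1 to 10, left 1 to 9, up 2 to 1, right 3 to 4, down 2 to 12 — 9 moves in all.
Check: all required cells visited; 9 ≤ 9 moves.

6 -> 10 -> 9 -> 5 -> 1 -> 2 -> 3 -> 4 -> 8 -> 12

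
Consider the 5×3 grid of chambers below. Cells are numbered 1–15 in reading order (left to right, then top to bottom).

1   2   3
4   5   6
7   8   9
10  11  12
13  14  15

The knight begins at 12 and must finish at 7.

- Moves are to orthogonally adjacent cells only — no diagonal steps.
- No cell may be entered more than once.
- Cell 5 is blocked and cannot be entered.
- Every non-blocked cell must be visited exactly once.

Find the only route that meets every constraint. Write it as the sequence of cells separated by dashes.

Need to visit all 14 open cells exactly once, starting at 12 and ending at 7.
Cell 2 has only two open neighbours (1 and 3), so the path must pass straight through it: one of those is the cell it's entered from and the other is where it exits.
Route from 12: down 1 to 15, left 2 to 13, up 1 to 10, right 1 to 11, up 1 to 8, right 1 to 9, up 2 to 3, left 2 to 1, down 2 to 7 — 13 moves in all.
Check: all 14 open cells covered.

12 - 15 - 14 - 13 - 10 - 11 - 8 - 9 - 6 - 3 - 2 - 1 - 4 - 7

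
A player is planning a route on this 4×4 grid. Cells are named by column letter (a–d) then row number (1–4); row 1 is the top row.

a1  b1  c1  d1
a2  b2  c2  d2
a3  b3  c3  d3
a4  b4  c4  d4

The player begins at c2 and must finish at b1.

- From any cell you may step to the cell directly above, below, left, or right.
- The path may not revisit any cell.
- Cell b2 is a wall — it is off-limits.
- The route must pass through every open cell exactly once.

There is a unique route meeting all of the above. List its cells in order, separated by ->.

c2 -> c1 -> d1 -> d2 -> d3 -> d4 -> c4 -> c3 -> b3 -> b4 -> a4 -> a3 -> a2 -> a1 -> b1

Need to visit all 15 open cells exactly once, starting at c2 and ending at b1.
Cell d1 has only two open neighbours (d2 and c1), so the path must pass straight through it: one of those is the cell it's entered from and the other is where it exits.
Route from c2: up 1 to c1, right 1 to d1, down 3 to d4, left 1 to c4, up 1 to c3, left 1 to b3, down 1 to b4, left 1 to a4, up 3 to a1, right 1 to b1 — 14 moves in all.
Check: all 15 open cells covered.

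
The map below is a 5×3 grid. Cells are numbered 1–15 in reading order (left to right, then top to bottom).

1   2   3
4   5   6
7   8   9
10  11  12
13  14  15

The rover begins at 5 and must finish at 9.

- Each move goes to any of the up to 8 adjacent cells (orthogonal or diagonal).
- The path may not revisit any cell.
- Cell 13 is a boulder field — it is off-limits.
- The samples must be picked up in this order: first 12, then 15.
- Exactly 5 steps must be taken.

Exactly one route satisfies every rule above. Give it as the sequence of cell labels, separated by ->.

5 -> 8 -> 12 -> 15 -> 11 -> 9

The waypoints must appear in the order 12, 15, with no cell reused.
Route from 5: down to 8, down-right to 12, down to 15, up-left to 11, up-right to 9 — 5 moves in all.
Check: order respected (12 at step 2, 15 at step 3); 5 moves as required.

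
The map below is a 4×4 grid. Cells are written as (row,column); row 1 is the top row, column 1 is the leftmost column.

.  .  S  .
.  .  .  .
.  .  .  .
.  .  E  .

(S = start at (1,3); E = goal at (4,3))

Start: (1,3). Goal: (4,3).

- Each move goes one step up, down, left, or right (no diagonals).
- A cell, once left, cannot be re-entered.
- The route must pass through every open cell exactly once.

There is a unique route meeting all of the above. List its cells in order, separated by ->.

Need to visit all 16 open cells exactly once, starting at (1,3) and ending at (4,3).
Cell (1,4) has only two open neighbours ((2,4) and (1,3)), so the path must pass straight through it: one of those is the cell it's entered from and the other is where it exits.
Route from (1,3): right to (1,4), down to (2,4), 2× left (reaching (2,2)), up to (1,2), left to (1,1), 3× down (reaching (4,1)), right to (4,2), up to (3,2), 2× right (reaching (3,4)), down to (4,4), left to (4,3) — 15 moves in all.
Check: all 16 open cells covered.

(1,3) -> (1,4) -> (2,4) -> (2,3) -> (2,2) -> (1,2) -> (1,1) -> (2,1) -> (3,1) -> (4,1) -> (4,2) -> (3,2) -> (3,3) -> (3,4) -> (4,4) -> (4,3)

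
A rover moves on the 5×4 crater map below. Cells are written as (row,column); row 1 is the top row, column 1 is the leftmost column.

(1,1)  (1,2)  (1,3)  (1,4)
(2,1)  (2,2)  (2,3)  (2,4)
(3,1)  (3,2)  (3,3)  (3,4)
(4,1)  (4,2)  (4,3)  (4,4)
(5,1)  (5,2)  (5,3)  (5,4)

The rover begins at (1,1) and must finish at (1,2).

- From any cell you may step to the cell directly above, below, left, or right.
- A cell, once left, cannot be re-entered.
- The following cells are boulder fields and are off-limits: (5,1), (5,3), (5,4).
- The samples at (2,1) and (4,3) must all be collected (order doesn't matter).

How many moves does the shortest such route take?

Any route passes through (2,1) and (4,3) in some order between (1,1) and (1,2). Summing Manhattan distances along each leg and taking the cheapest ordering ((1,1) → (2,1) → (4,3) → (1,2)) gives a lower bound of 1 + 4 + 4 = 9 moves.
A route of 9 moves achieves this: (1,1) → (2,1) → (3,1) → (4,1) → (4,2) → (4,3) → (3,3) → (2,3) → (1,3) → (1,2).
Since 9 matches the lower bound, it is optimal.

9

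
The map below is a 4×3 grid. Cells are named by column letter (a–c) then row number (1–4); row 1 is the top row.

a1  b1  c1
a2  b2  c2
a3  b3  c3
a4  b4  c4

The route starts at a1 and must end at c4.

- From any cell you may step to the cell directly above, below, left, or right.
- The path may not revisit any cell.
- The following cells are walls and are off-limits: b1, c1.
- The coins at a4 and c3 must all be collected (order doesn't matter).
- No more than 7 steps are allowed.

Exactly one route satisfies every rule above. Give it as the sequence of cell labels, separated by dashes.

The 7-move cap with required stops at a4, c3 leaves no slack for detours.
Route from a1: down 3 to a4, right 1 to b4, up 1 to b3, right 1 to c3, down 1 to c4 — 7 moves in all.
Check: all required cells visited; 7 ≤ 7 moves.

a1 - a2 - a3 - a4 - b4 - b3 - c3 - c4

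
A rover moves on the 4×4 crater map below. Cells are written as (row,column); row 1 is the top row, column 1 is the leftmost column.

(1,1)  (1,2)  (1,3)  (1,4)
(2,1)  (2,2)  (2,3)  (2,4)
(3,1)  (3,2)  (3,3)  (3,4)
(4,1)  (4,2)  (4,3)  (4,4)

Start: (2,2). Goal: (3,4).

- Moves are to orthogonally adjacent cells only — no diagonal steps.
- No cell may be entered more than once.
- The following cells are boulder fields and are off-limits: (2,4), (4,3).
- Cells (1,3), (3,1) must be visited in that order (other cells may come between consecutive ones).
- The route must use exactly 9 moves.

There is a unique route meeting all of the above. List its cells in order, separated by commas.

(2,2), (2,3), (1,3), (1,2), (1,1), (2,1), (3,1), (3,2), (3,3), (3,4)

The waypoints must appear in the order (1,3), (3,1), with no cell reused.
Route from (2,2): right to (2,3), up to (1,3), 2× left (reaching (1,1)), 2× down (reaching (3,1)), 3× right (reaching (3,4)) — 9 moves in all.
Check: order respected ((1,3) at step 2, (3,1) at step 6); 9 moves as required.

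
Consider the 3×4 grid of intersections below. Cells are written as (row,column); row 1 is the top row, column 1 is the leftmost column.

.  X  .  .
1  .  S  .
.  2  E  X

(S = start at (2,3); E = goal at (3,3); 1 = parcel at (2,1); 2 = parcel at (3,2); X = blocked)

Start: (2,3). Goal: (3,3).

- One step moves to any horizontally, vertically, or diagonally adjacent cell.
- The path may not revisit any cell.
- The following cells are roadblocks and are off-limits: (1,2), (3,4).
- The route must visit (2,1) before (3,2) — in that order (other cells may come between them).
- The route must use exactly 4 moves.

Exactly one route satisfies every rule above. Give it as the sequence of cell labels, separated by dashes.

The waypoints must appear in the order (2,1), (3,2), with no cell reused.
Route from (2,3): left 2 to (2,1), down-right 1 to (3,2), right 1 to (3,3) — 4 moves in all.
Check: order respected (1 at step 2, 2 at step 3); 4 moves as required.

(2,3) - (2,2) - (2,1) - (3,2) - (3,3)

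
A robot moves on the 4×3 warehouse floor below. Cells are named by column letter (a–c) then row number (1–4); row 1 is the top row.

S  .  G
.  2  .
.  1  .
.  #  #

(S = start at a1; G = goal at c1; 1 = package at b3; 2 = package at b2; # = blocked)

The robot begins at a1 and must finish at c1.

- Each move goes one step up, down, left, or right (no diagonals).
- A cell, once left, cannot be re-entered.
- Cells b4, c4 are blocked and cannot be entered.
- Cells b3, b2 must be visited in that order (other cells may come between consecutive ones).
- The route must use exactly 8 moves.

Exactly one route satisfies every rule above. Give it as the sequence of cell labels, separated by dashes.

The waypoints must appear in the order b3, b2, with no cell reused.
Route from a1: 2× down (reaching a3), 2× right (reaching c3), up to c2, left to b2, up to b1, right to c1 — 8 moves in all.
Check: order respected (1 at step 3, 2 at step 6); 8 moves as required.

a1 - a2 - a3 - b3 - c3 - c2 - b2 - b1 - c1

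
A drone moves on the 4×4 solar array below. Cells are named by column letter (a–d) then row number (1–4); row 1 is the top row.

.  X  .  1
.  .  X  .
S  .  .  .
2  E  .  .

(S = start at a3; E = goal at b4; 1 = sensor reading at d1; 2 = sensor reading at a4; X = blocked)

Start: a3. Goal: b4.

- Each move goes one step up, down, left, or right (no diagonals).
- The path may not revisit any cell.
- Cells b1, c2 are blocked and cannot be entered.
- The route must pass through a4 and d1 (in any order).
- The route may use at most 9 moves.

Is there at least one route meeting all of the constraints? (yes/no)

Even ignoring the no-revisit rule, getting from a3 to b4, taking the cheapest ordering a3 → d1 → a4 → b4 needs at least 5 + 6 + 1 = 12 moves (Manhattan distance per leg), which exceeds the 9-move limit.

no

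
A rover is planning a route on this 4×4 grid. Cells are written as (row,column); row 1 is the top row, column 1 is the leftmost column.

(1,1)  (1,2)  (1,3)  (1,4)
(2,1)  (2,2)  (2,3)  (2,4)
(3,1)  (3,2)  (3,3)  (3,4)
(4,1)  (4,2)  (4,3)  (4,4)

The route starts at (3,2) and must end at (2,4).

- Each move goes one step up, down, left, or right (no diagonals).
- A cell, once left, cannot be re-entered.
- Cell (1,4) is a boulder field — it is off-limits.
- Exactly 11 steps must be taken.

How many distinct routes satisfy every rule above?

Need simple routes of exactly 11 moves from (3,2) to (2,4) (Manhattan distance 3, so 4 moves are spent on a detour and 4 undoing it).
Branch systematically from the start, pruning whenever the remaining move budget drops below the Manhattan distance to (2,4) or differs from it in parity. Grouping the completions by first move — via (2,2): 5; via (4,2): 4; via (3,1): 3; via (3,3): 5 — and summing: 5 + 4 + 3 + 5 = 17.
That gives 17 routes.

17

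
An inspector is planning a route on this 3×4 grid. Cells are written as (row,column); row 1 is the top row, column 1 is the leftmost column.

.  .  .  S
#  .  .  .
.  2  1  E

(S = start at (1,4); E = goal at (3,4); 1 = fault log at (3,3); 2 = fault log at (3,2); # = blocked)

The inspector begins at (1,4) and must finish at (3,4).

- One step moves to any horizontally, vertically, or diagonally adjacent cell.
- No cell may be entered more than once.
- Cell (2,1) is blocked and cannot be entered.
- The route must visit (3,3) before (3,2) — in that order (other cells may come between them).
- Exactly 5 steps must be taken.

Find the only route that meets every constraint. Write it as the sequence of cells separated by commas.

(1,4), (2,4), (3,3), (3,2), (2,3), (3,4)

The waypoints must appear in the order (3,3), (3,2), with no cell reused.
Route from (1,4): down 1 to (2,4), down-left 1 to (3,3), left 1 to (3,2), up-right 1 to (2,3), down-right 1 to (3,4) — 5 moves in all.
Check: order respected (1 at step 2, 2 at step 3); 5 moves as required.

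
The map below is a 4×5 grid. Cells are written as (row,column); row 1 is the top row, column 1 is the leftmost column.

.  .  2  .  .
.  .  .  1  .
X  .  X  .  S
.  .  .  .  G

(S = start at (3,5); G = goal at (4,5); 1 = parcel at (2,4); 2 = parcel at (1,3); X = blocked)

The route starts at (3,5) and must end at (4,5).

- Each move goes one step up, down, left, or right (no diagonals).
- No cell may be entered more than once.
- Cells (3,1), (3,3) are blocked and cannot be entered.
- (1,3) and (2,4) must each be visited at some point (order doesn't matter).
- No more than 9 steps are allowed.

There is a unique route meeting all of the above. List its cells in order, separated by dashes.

(3,5) - (2,5) - (1,5) - (1,4) - (1,3) - (2,3) - (2,4) - (3,4) - (4,4) - (4,5)

The budget equals the shortest possible length, so every move has to be on a shortest route through the required cells.
Route from (3,5): up 2 to (1,5), left 2 to (1,3), down 1 to (2,3), right 1 to (2,4), down 2 to (4,4), right 1 to (4,5) — 9 moves in all.
Check: all required cells visited; 9 ≤ 9 moves.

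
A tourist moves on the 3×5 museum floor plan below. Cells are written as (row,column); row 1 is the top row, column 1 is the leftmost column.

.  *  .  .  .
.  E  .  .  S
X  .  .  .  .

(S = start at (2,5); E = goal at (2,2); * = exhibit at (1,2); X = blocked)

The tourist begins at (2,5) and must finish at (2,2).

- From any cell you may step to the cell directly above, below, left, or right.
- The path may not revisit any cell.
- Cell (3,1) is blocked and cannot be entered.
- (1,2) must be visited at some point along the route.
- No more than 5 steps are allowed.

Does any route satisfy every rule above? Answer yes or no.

yes

One route that works: (2,5) → (1,5) → (1,4) → (1,3) → (1,2) → (2,2).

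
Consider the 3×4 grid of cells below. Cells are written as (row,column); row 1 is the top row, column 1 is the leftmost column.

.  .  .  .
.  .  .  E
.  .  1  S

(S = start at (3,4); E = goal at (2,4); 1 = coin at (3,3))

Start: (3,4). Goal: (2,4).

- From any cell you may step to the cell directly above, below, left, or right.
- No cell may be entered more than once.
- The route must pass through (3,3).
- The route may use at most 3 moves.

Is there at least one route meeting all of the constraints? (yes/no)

yes

One route that works: (3,4) → (3,3) → (2,3) → (2,4).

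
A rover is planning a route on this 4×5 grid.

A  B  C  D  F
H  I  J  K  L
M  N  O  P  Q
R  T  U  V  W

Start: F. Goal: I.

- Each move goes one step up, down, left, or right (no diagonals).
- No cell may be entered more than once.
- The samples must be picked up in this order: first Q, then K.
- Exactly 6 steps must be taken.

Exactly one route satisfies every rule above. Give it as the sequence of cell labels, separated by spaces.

F L Q P K J I

The waypoints must appear in the order Q, K, with no cell reused.
Route from F: 2× down (reaching Q), left to P, up to K, 2× left (reaching I) — 6 moves in all.
Check: order respected (Q at step 2, K at step 4); 6 moves as required.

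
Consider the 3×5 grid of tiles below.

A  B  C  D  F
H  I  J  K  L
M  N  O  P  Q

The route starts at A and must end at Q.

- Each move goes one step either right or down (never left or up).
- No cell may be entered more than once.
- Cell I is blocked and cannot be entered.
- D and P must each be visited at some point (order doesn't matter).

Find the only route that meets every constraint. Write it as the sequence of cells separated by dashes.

A - B - C - D - K - P - Q

Moves only go right or down, so the column and row indices never decrease.
Route from A: 3× right (reaching D), 2× down (reaching P), right to Q — 6 moves in all.
Check: all required cells visited.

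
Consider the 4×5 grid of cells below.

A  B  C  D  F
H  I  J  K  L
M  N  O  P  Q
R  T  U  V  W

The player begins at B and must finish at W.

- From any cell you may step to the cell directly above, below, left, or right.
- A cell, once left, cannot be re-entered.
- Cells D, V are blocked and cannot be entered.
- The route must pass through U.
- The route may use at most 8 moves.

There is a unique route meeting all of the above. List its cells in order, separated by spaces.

Any route must reach U and still end at W within 8 moves, so the order of the required stops is forced.
Route from B: 3× down (reaching T), right to U, up to O, 2× right (reaching Q), down to W — 8 moves in all.
Check: all required cells visited; 8 ≤ 8 moves.

B I N T U O P Q W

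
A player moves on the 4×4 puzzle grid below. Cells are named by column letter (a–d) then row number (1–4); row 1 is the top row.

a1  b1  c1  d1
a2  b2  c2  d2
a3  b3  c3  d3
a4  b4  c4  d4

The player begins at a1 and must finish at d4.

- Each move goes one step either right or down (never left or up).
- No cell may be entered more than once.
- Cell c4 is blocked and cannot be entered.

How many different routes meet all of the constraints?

10

A right/down-only route from a1 to d4 makes exactly 3 down-moves and 3 right-moves in some order.
With no other constraints that would be C(6,3) = 20 routes.
Subtract routes through each blocked cell (inclusion–exclusion for overlaps): − through c4: 10 → 10.
That gives 10 routes.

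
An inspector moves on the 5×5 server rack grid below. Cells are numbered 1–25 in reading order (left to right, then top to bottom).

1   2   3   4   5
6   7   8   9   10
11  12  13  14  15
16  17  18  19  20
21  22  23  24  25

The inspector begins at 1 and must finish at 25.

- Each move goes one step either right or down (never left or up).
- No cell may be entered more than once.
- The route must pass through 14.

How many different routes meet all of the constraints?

30

A right/down-only route from 1 to 25 makes exactly 4 down-moves and 4 right-moves in some order.
With no other constraints that would be C(8,4) = 70 routes.
Split at 14 and multiply the segment counts: 1→14: 10; 14→25: 3; product = 30.
That gives 30 routes.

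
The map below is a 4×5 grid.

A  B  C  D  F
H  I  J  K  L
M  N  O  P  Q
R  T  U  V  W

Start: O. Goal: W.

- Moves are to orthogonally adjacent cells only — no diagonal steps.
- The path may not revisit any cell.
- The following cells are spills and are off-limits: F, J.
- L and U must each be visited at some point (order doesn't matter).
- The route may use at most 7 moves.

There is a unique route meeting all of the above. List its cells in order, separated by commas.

O, U, V, P, K, L, Q, W

The 7-move cap with required stops at L, U leaves no slack for detours.
Route from O: down 1 to U, right 1 to V, up 2 to K, right 1 to L, down 2 to W — 7 moves in all.
Check: all required cells visited; 7 ≤ 7 moves.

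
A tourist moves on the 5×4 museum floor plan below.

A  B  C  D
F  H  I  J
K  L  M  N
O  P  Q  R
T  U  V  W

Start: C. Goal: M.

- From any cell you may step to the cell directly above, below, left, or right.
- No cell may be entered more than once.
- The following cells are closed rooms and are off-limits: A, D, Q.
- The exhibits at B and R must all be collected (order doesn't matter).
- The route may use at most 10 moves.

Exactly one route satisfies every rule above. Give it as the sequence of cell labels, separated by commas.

C, B, H, L, P, U, V, W, R, N, M

The budget equals the shortest possible length, so every move has to be on a shortest route through the required cells.
Route from C: left 1 to B, down 4 to U, right 2 to W, up 2 to N, left 1 to M — 10 moves in all.
Check: all required cells visited; 10 ≤ 10 moves.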